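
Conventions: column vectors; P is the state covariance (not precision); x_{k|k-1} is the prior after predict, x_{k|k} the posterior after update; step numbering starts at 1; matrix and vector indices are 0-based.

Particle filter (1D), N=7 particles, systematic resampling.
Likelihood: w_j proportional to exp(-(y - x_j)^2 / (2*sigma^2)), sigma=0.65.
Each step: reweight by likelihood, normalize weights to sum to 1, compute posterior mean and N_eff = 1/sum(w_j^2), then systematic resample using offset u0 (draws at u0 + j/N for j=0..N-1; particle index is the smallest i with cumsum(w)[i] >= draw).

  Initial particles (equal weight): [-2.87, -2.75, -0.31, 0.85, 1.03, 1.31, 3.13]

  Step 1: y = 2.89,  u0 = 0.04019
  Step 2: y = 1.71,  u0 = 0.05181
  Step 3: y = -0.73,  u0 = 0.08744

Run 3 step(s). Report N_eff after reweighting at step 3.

N_eff = 4.0000

step 1: w=[0.0000, 0.0000, 0.0000, 0.0072, 0.0165, 0.0516, 0.9247]  mean=2.9850  Neff=1.1654  idx=[5, 6, 6, 6, 6, 6, 6]
step 2: w=[0.5999, 0.0667, 0.0667, 0.0667, 0.0667, 0.0667, 0.0667]  mean=2.0381  Neff=2.5867  idx=[0, 0, 0, 0, 1, 3, 5]
step 3: w=[0.2500, 0.2500, 0.2500, 0.2500, 0.0000, 0.0000, 0.0000]  mean=1.3100  Neff=4.0000  idx=[0, 0, 1, 2, 2, 3, 3]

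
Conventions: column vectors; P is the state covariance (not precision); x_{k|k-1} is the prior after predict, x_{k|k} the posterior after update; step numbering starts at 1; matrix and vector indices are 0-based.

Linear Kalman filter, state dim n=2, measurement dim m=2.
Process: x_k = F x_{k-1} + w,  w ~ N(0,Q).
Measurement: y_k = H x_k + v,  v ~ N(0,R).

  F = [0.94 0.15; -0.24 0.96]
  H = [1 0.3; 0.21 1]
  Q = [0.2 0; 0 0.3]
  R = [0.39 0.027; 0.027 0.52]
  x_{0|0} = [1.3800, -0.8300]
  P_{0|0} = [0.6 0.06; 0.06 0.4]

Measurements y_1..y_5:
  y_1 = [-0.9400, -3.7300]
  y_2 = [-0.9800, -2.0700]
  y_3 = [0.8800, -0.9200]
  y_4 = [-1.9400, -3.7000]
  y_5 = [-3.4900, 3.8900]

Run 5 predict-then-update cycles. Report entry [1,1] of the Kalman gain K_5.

K[1,1] = 0.5362

step 1: x^-=[1.1727, -1.1280]  P^-=[0.7561 -0.0258; -0.0258 0.6756]  S=[1.1914 0.3610; 0.3610 1.2181]  K=[0.6537 -0.0846; -0.0201 0.5561]  nu=[-1.7743, -2.8483]  x^+=[0.2537, -2.6764]  P^+=[0.2781 -0.0847; -0.0847 0.3064]
step 2: x^-=[-0.1630, -2.6302]  P^-=[0.4287 -0.0920; -0.0920 0.6375]  S=[0.8209 0.2104; 0.2104 1.1377]  K=[0.5134 -0.0967; -0.0193 0.5469]  nu=[-0.0279, 0.5944]  x^+=[-0.2348, -2.3046]  P^+=[0.2226 -0.0832; -0.0832 0.3013]
step 3: x^-=[-0.5664, -2.1560]  P^-=[0.3800 -0.0789; -0.0789 0.6289]  S=[0.7793 0.2116; 0.2116 1.1325]  K=[0.4815 -0.0892; -0.0063 0.5418]  nu=[2.0932, 1.3550]  x^+=[0.3206, -1.4350]  P^+=[0.2085 -0.0771; -0.0771 0.2978]
step 4: x^-=[0.0861, -1.4545]  P^-=[0.3692 -0.0710; -0.0710 0.6220]  S=[0.7726 0.2157; 0.2157 1.1285]  K=[0.4740 -0.0848; -0.0006 0.5381]  nu=[-1.5898, -2.2636]  x^+=[-0.4754, -2.6716]  P^+=[0.2049 -0.0743; -0.0743 0.2954]
step 5: x^-=[-0.8477, -2.4506]  P^-=[0.3667 -0.0681; -0.0681 0.6183]  S=[0.7715 0.2171; 0.2171 1.1259]  K=[0.4722 -0.0831; 0.0013 0.5362]  nu=[-1.9072, 6.5186]  x^+=[-2.2902, 1.0423]  P^+=[0.2039 -0.0733; -0.0733 0.2943]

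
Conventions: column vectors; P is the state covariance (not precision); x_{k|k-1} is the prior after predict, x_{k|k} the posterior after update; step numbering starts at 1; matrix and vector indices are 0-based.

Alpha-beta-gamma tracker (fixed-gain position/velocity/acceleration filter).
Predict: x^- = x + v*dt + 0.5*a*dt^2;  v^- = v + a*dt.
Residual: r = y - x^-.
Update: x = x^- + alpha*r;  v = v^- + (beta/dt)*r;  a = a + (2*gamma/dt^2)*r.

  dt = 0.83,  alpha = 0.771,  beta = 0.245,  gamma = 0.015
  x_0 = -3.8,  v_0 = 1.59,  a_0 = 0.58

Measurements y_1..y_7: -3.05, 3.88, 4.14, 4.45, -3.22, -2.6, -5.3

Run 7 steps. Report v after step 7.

step 1: x_pred=-2.2805  r=-0.7695  x^+=-2.8738  v^+=1.8443  a^+=0.5465
step 2: x_pred=-1.1548  r=5.0348  x^+=2.7270  v^+=3.7840  a^+=0.7657
step 3: x_pred=6.1315  r=-1.9915  x^+=4.5961  v^+=3.8317  a^+=0.6790
step 4: x_pred=8.0103  r=-3.5603  x^+=5.2653  v^+=3.3444  a^+=0.5240
step 5: x_pred=8.2216  r=-11.4416  x^+=-0.5999  v^+=0.4019  a^+=0.0257
step 6: x_pred=-0.2574  r=-2.3426  x^+=-2.0635  v^+=-0.2682  a^+=-0.0763
step 7: x_pred=-2.3124  r=-2.9876  x^+=-4.6158  v^+=-1.2134  a^+=-0.2064

v_post = -1.2134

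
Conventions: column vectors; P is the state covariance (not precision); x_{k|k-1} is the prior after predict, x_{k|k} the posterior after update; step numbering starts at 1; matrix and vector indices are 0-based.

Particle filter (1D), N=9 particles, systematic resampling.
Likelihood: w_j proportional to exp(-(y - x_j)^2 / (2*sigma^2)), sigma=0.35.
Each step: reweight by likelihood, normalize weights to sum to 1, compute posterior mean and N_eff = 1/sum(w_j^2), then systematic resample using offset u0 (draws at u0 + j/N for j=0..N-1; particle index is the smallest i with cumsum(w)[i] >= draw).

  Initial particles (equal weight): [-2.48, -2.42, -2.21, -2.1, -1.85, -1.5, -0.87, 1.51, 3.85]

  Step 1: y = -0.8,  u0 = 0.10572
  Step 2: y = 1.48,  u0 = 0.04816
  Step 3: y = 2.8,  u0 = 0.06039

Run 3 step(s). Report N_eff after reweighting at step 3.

N_eff = 9.0000

step 1: w=[0.0000, 0.0000, 0.0003, 0.0009, 0.0098, 0.1200, 0.8690, 0.0000, 0.0000]  mean=-0.9567  Neff=1.2993  idx=[5, 6, 6, 6, 6, 6, 6, 6, 6]
step 2: w=[0.0000, 0.1250, 0.1250, 0.1250, 0.1250, 0.1250, 0.1250, 0.1250, 0.1250]  mean=-0.8700  Neff=8.0000  idx=[1, 2, 3, 4, 4, 5, 6, 7, 8]
step 3: w=[0.1111, 0.1111, 0.1111, 0.1111, 0.1111, 0.1111, 0.1111, 0.1111, 0.1111]  mean=-0.8700  Neff=9.0000  idx=[0, 1, 2, 3, 4, 5, 6, 7, 8]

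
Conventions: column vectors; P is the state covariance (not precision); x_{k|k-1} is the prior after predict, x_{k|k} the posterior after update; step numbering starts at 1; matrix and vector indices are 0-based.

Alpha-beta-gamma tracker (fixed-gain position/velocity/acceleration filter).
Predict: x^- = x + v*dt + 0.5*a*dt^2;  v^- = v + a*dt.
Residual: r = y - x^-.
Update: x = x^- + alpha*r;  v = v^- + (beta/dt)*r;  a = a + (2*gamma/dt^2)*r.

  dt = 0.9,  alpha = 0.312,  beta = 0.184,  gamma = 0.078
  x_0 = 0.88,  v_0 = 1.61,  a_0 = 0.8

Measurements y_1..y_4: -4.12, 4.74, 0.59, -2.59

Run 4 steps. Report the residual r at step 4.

resid = -5.7191

step 1: x_pred=2.6530  r=-6.7730  x^+=0.5398  v^+=0.9453  a^+=-0.5044
step 2: x_pred=1.1863  r=3.5537  x^+=2.2951  v^+=1.2178  a^+=0.1800
step 3: x_pred=3.4640  r=-2.8740  x^+=2.5673  v^+=0.7923  a^+=-0.3735
step 4: x_pred=3.1291  r=-5.7191  x^+=1.3447  v^+=-0.7131  a^+=-1.4750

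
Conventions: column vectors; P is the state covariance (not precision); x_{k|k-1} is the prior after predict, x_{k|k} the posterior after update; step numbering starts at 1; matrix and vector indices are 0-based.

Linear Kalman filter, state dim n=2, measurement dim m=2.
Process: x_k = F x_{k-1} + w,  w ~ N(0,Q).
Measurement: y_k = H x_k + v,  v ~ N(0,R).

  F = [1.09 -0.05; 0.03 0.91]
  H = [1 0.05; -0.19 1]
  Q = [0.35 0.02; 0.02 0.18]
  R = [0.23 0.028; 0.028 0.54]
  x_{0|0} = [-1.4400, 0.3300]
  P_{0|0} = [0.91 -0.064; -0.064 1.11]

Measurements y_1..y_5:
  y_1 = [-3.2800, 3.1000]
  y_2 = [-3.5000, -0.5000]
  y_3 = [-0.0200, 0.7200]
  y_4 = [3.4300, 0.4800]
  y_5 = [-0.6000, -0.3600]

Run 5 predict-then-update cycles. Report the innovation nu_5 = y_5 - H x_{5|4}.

innov = [-2.7777, -0.6056]

step 1: x^-=[-1.5861, 0.2571]  P^-=[1.4409 -0.0641; -0.0641 1.0965]  S=[1.6672 -0.2545; -0.2545 1.7129]  K=[0.8515 -0.0708; 0.0954 0.6614]  nu=[-1.7068, 2.5415]  x^+=[-3.2193, 1.7754]  P^+=[0.1928 0.0223; 0.0223 0.3641]
step 2: x^-=[-3.5978, 1.5190]  P^-=[0.5775 0.0318; 0.0318 0.4829]  S=[0.8119 -0.0261; -0.0261 1.0316]  K=[0.7114 -0.0576; 0.0838 0.4643]  nu=[0.0219, -2.7026]  x^+=[-3.4267, 0.2659]  P^+=[0.1610 0.0194; 0.0194 0.2568]
step 3: x^-=[-3.7484, 0.1392]  P^-=[0.5399 0.0328; 0.0328 0.3938]  S=[0.7741 -0.0224; -0.0224 0.9409]  K=[0.6978 -0.0575; 0.0798 0.4139]  nu=[3.7215, -0.1314]  x^+=[-1.1439, 0.3818]  P^+=[0.1580 0.0185; 0.0185 0.2292]
step 4: x^-=[-1.2659, 0.3131]  P^-=[0.5362 0.0330; 0.0330 0.3710]  S=[0.7705 -0.0226; -0.0226 0.9178]  K=[0.6964 -0.0579; 0.0787 0.3993]  nu=[4.6803, -0.0737]  x^+=[1.9978, 0.6519]  P^+=[0.1576 0.0182; 0.0182 0.2213]
step 5: x^-=[2.1450, 0.6532]  P^-=[0.5359 0.0331; 0.0331 0.3644]  S=[0.7701 -0.0228; -0.0228 0.9111]  K=[0.6963 -0.0580; 0.0784 0.3950]  nu=[-2.7777, -0.6056]  x^+=[0.2461, 0.1963]  P^+=[0.1576 0.0181; 0.0181 0.2189]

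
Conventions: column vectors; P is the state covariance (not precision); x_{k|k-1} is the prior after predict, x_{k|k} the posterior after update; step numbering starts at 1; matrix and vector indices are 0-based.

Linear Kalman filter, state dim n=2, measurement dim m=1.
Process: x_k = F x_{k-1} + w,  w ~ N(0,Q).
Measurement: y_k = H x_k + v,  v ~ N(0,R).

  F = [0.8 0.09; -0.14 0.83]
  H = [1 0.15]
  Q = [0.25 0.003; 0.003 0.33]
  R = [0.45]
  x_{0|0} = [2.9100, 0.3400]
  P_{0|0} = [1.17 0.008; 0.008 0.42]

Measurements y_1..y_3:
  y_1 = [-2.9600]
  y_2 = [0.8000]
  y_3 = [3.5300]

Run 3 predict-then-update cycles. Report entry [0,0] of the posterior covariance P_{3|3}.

P_post[0,0] = 0.2155

step 1: x^-=[2.3586, -0.1252]  P^-=[1.0034 -0.0915; -0.0915 0.6404]  S=[1.4403]  K=[0.6871; 0.0032]  nu=[-5.2998]  x^+=[-1.2829, -0.1422]  P^+=[0.3234 -0.0946; -0.0946 0.6404]
step 2: x^-=[-1.0391, 0.0616]  P^-=[0.4485 -0.0470; -0.0470 0.7995]  S=[0.9024]  K=[0.4892; 0.0808]  nu=[1.8298]  x^+=[-0.1439, 0.2095]  P^+=[0.2326 -0.0827; -0.0827 0.7936]
step 3: x^-=[-0.0963, 0.1940]  P^-=[0.3934 -0.0176; -0.0176 0.9005]  S=[0.8583]  K=[0.4552; 0.1368]  nu=[3.5972]  x^+=[1.5412, 0.6862]  P^+=[0.2155 -0.0711; -0.0711 0.8844]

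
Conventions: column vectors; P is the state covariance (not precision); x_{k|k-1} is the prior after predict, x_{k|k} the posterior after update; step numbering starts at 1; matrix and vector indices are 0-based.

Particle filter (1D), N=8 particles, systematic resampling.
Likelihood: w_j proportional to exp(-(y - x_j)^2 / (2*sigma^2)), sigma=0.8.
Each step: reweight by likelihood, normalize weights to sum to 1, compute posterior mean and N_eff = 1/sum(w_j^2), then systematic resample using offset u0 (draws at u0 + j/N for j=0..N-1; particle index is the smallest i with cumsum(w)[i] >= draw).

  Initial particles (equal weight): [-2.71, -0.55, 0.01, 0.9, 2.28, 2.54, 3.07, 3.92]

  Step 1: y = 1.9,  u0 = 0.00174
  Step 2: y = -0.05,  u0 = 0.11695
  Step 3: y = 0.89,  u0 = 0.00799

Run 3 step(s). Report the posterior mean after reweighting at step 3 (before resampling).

step 1: w=[0.0000, 0.0036, 0.0242, 0.1808, 0.3528, 0.2868, 0.1355, 0.0163]  mean=2.1736  Neff=3.8671  idx=[1, 3, 4, 4, 4, 5, 5, 6]
step 2: w=[0.6000, 0.3604, 0.0105, 0.0105, 0.0105, 0.0039, 0.0039, 0.0004]  mean=0.0869  Neff=2.0397  idx=[0, 0, 0, 0, 1, 1, 1, 5]
step 3: w=[0.0506, 0.0506, 0.0506, 0.0506, 0.2557, 0.2557, 0.2557, 0.0305]  mean=0.6565  Neff=4.8235  idx=[0, 2, 4, 4, 5, 5, 6, 6]

post_mean = 0.6565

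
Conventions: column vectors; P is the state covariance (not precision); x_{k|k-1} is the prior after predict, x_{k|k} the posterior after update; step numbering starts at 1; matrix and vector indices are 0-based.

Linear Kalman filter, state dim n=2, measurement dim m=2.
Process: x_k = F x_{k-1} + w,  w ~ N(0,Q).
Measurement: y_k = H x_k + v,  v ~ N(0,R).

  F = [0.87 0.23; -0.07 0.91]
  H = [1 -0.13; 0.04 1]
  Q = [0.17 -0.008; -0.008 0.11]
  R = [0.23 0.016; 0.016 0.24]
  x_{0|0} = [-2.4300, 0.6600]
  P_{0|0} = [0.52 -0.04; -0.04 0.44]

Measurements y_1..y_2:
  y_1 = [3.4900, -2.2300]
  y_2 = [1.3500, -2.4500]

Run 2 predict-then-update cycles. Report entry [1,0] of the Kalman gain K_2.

step 1: x^-=[-1.9623, 0.7707]  P^-=[0.5709 0.0214; 0.0214 0.4820]  S=[0.8034 -0.0025; -0.0025 0.7246]  K=[0.7073 0.0635; -0.0493 0.6662]  nu=[5.5525, -2.9222]  x^+=[1.7791, -1.4495]  P^+=[0.1663 0.0199; 0.0199 0.1583]
step 2: x^-=[1.2144, -1.4436]  P^-=[0.3122 0.0304; 0.0304 0.2394]  S=[0.5383 0.0277; 0.0277 0.4823]  K=[0.5697 0.0564; -0.0270 0.5004]  nu=[-0.0521, -1.0550]  x^+=[1.1253, -1.9701]  P^+=[0.1342 0.0173; 0.0173 0.1190]

K[1,0] = -0.0270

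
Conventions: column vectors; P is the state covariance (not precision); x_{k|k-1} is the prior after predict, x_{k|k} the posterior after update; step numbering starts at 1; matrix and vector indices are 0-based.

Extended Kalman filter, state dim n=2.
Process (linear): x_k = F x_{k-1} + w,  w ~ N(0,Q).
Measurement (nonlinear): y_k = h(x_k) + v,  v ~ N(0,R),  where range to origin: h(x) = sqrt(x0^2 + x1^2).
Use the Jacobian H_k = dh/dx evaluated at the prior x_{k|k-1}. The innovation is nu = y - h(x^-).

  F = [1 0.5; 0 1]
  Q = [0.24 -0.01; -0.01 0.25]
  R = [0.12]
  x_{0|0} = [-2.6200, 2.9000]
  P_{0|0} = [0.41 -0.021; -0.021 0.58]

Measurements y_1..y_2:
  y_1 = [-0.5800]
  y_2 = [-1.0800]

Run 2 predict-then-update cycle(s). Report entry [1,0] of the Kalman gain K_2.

K[1,0] = -0.3292

step 1: x^-=[-1.1700, 2.9000]  P^-=[0.7740 0.2590; 0.2590 0.8300]  H_jac=[-0.3741 0.9274]  S=[0.7624]  K=[-0.0648; 0.8825]  nu=[-3.7071]  x^+=[-0.9298, -0.3714]  P^+=[0.7708 0.3026; 0.3026 0.2363]
step 2: x^-=[-1.1155, -0.3714]  P^-=[1.3725 0.4107; 0.4107 0.4863]  H_jac=[-0.9488 -0.3159]  S=[1.6502]  K=[-0.8677; -0.3292]  nu=[-2.2557]  x^+=[0.8418, 0.3713]  P^+=[0.1300 -0.0607; -0.0607 0.3074]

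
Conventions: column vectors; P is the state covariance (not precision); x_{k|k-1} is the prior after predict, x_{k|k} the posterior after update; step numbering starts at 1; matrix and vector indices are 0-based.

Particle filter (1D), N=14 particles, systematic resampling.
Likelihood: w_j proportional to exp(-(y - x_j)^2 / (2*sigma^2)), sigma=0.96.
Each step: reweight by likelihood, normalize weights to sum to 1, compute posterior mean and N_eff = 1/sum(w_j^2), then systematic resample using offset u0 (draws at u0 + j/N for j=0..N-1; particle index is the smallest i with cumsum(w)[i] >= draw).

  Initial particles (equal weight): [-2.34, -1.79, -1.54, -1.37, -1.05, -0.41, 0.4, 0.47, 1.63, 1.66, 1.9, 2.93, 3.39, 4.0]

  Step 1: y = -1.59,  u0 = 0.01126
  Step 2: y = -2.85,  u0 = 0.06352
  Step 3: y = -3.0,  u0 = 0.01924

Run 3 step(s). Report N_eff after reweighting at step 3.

step 1: w=[0.1407, 0.1869, 0.1907, 0.1860, 0.1630, 0.0897, 0.0223, 0.0191, 0.0007, 0.0006, 0.0003, 0.0000, 0.0000, 0.0000]  mean=-1.3997  Neff=6.2043  idx=[0, 0, 1, 1, 1, 2, 2, 2, 3, 3, 4, 4, 5, 5]
step 2: w=[0.1555, 0.1555, 0.0974, 0.0974, 0.0974, 0.0706, 0.0706, 0.0706, 0.0546, 0.0546, 0.0309, 0.0309, 0.0071, 0.0071]  mean=-1.7970  Neff=10.0270  idx=[0, 0, 1, 1, 2, 3, 3, 4, 5, 6, 7, 8, 9, 12]
step 3: w=[0.1232, 0.1232, 0.1232, 0.1232, 0.0705, 0.0705, 0.0705, 0.0705, 0.0491, 0.0491, 0.0491, 0.0369, 0.0369, 0.0041]  mean=-1.9875  Neff=11.0420  idx=[0, 0, 1, 1, 2, 3, 3, 4, 5, 6, 7, 8, 10, 11]

N_eff = 11.0420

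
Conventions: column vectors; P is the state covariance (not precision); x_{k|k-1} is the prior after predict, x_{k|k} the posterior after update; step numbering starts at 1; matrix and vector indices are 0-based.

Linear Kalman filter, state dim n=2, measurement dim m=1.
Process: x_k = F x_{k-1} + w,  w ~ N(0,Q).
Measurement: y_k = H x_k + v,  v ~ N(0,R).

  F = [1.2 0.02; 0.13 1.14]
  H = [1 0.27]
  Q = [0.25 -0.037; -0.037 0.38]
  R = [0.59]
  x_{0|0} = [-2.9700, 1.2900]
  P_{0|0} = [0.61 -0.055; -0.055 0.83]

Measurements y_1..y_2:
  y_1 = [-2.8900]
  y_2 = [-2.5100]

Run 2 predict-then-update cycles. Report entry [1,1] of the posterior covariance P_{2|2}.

P_post[1,1] = 2.0331

step 1: x^-=[-3.5382, 1.0845]  P^-=[1.1261 0.0017; 0.0017 1.4527]  S=[1.8229]  K=[0.6180; 0.2161]  nu=[0.3554]  x^+=[-3.3186, 1.1613]  P^+=[0.4299 -0.2417; -0.2417 1.3675]
step 2: x^-=[-3.9591, 0.8925]  P^-=[0.8580 -0.2701; -0.2701 2.0929]  S=[1.4547]  K=[0.5397; 0.2028]  nu=[1.2081]  x^+=[-3.3071, 1.1374]  P^+=[0.4343 -0.4293; -0.4293 2.0331]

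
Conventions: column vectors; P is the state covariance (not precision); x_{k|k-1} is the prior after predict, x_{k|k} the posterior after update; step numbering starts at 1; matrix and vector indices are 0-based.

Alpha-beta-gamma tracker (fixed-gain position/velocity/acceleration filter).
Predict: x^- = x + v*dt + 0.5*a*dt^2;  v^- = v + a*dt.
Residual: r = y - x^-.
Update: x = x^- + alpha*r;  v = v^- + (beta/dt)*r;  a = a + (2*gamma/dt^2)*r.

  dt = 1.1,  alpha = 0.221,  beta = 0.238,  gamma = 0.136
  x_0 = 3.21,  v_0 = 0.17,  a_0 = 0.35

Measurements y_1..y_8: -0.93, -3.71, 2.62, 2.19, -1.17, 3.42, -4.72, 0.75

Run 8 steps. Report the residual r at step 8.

resid = -9.4545

step 1: x_pred=3.6087  r=-4.5387  x^+=2.6057  v^+=-0.4270  a^+=-0.6703
step 2: x_pred=1.7304  r=-5.4404  x^+=0.5281  v^+=-2.3414  a^+=-1.8933
step 3: x_pred=-3.1929  r=5.8129  x^+=-1.9083  v^+=-3.1663  a^+=-0.5866
step 4: x_pred=-5.7461  r=7.9361  x^+=-3.9922  v^+=-2.0945  a^+=1.1974
step 5: x_pred=-5.5717  r=4.4017  x^+=-4.5989  v^+=0.1751  a^+=2.1869
step 6: x_pred=-3.0833  r=6.5033  x^+=-1.6460  v^+=3.9877  a^+=3.6488
step 7: x_pred=4.9480  r=-9.6680  x^+=2.8113  v^+=5.9096  a^+=1.4755
step 8: x_pred=10.2045  r=-9.4545  x^+=8.1151  v^+=5.4870  a^+=-0.6498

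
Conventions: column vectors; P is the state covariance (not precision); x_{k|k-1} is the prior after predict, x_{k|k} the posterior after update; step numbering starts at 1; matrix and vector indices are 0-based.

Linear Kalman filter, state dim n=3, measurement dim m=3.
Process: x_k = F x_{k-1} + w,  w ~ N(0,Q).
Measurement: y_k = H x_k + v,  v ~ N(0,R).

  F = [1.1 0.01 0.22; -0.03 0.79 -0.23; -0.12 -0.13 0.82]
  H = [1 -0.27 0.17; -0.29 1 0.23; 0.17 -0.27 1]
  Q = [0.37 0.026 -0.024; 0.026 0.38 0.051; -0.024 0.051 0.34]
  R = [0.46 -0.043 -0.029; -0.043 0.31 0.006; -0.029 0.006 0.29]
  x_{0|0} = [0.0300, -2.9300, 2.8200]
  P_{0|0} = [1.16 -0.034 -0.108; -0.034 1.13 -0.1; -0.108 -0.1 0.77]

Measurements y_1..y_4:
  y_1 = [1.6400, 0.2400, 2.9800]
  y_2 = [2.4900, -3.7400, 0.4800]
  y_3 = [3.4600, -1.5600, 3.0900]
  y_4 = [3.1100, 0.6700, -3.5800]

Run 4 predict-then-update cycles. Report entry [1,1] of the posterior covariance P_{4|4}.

P_post[1,1] = 0.2097

step 1: x^-=[0.6241, -2.9642, 2.6897]  P^-=[1.7575 -0.0610 -0.1273; -0.0610 1.1635 -0.2711; -0.1273 -0.2711 0.9351]  S=[2.3439 -0.9483 0.4875; -0.9483 1.5984 -0.4172; 0.4875 -0.4172 1.4694]  K=[0.7998 0.0684 -0.1180; 0.1703 0.7349 -0.2532; -0.0458 0.1513 0.7296]  nu=[-0.2417, 2.7666, -0.6161]  x^+=[0.6927, -0.8162, 2.6698]  P^+=[0.4191 0.1291 -0.0934; 0.1291 0.2622 -0.0251; -0.0934 -0.0251 0.2229]
step 2: x^-=[1.3411, -1.2797, 2.2122]  P^-=[0.8455 0.1351 -0.1393; 0.1351 0.5575 -0.0455; -0.1393 -0.0455 0.5281]  S=[1.2453 -0.3025 0.0735; -0.3025 0.8859 -0.0389; 0.0735 -0.0389 0.8480]  K=[0.6500 0.0575 -0.0915; 0.1415 0.6134 -0.1882; -0.0305 0.1482 0.6188]  nu=[0.4273, -2.5802, -2.3057]  x^+=[1.6816, -2.3679, 0.3902]  P^+=[0.3402 0.1051 -0.0745; 0.1051 0.2167 -0.0144; -0.0745 -0.0144 0.1900]
step 3: x^-=[1.9120, -2.0108, 0.4260]  P^-=[0.7571 0.1151 -0.1150; 0.1151 0.5248 -0.0254; -0.1150 -0.0254 0.4973]  S=[1.1708 -0.2843 0.0758; -0.2843 0.8617 -0.0250; 0.0758 -0.0250 0.8115]  K=[0.6207 0.0505 -0.0779; 0.1310 0.6017 -0.1755; -0.0224 0.1522 0.6040]  nu=[0.9327, 0.9073, 1.7961]  x^+=[2.3969, -1.6579, 1.6280]  P^+=[0.3238 0.0982 -0.0688; 0.0982 0.2108 -0.0109; -0.0688 -0.0109 0.1855]
step 4: x^-=[2.9782, -1.7561, 1.2628]  P^-=[0.7397 0.1089 -0.1078; 0.1089 0.5200 -0.0210; -0.1078 -0.0210 0.4919]  S=[1.1582 -0.2829 0.0796; -0.2829 0.8598 -0.0233; 0.0796 -0.0233 0.8058]  K=[0.6143 0.0486 -0.0735; 0.1282 0.6000 -0.1726; -0.0198 0.1533 0.6011]  nu=[-0.5570, 2.9993, -5.8233]  x^+=[3.2094, 0.9769, -1.7664]  P^+=[0.3201 0.0965 -0.0672; 0.0965 0.2097 -0.0099; -0.0672 -0.0099 0.1845]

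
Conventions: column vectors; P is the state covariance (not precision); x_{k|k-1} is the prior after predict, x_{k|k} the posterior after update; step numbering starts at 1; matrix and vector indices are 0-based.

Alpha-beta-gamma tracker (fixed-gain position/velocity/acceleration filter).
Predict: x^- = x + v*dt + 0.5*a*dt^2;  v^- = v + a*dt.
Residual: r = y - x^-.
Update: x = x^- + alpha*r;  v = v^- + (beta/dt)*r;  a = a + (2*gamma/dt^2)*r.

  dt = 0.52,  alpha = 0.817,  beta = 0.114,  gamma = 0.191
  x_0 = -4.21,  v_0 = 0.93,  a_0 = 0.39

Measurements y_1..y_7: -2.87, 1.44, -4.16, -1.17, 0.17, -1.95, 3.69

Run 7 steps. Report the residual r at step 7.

resid = 6.9912

step 1: x_pred=-3.6737  r=0.8037  x^+=-3.0171  v^+=1.3090  a^+=1.5254
step 2: x_pred=-2.1302  r=3.5702  x^+=0.7867  v^+=2.8849  a^+=6.5690
step 3: x_pred=3.1749  r=-7.3349  x^+=-2.8177  v^+=4.6927  a^+=-3.7932
step 4: x_pred=-0.8903  r=-0.2797  x^+=-1.1188  v^+=2.6590  a^+=-4.1883
step 5: x_pred=-0.3024  r=0.4724  x^+=0.0835  v^+=0.5846  a^+=-3.5209
step 6: x_pred=-0.0885  r=-1.8615  x^+=-1.6093  v^+=-1.6543  a^+=-6.1507
step 7: x_pred=-3.3012  r=6.9912  x^+=2.4106  v^+=-3.3200  a^+=3.7259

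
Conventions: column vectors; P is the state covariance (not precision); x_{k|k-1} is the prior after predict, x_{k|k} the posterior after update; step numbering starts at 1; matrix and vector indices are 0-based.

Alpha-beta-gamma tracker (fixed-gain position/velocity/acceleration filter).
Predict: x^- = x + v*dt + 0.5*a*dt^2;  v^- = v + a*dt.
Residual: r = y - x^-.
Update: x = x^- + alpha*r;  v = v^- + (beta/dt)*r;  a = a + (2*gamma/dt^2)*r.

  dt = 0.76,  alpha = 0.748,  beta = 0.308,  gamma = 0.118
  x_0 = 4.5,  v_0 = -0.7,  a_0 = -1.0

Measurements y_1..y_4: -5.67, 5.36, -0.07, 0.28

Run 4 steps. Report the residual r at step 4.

step 1: x_pred=3.6792  r=-9.3492  x^+=-3.3140  v^+=-5.2489  a^+=-4.8200
step 2: x_pred=-8.6952  r=14.0552  x^+=1.8181  v^+=-3.2160  a^+=0.9228
step 3: x_pred=-0.3596  r=0.2896  x^+=-0.1430  v^+=-2.3973  a^+=1.0411
step 4: x_pred=-1.6643  r=1.9443  x^+=-0.2100  v^+=-0.8182  a^+=1.8355

resid = 1.9443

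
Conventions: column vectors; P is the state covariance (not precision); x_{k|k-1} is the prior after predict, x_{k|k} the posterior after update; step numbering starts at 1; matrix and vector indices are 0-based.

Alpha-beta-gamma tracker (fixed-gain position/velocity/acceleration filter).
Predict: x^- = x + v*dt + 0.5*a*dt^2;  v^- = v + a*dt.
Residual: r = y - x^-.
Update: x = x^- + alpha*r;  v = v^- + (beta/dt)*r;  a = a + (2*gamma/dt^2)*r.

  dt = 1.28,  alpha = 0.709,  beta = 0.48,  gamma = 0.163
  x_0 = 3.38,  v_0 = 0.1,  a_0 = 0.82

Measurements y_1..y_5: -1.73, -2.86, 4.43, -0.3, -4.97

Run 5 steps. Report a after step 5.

step 1: x_pred=4.1797  r=-5.9097  x^+=-0.0103  v^+=-1.0666  a^+=-0.3559
step 2: x_pred=-1.6670  r=-1.1930  x^+=-2.5128  v^+=-1.9695  a^+=-0.5933
step 3: x_pred=-5.5198  r=9.9498  x^+=1.5346  v^+=1.0023  a^+=1.3865
step 4: x_pred=3.9534  r=-4.2534  x^+=0.9377  v^+=1.1820  a^+=0.5402
step 5: x_pred=2.8932  r=-7.8632  x^+=-2.6818  v^+=-1.0753  a^+=-1.0244

a_post = -1.0244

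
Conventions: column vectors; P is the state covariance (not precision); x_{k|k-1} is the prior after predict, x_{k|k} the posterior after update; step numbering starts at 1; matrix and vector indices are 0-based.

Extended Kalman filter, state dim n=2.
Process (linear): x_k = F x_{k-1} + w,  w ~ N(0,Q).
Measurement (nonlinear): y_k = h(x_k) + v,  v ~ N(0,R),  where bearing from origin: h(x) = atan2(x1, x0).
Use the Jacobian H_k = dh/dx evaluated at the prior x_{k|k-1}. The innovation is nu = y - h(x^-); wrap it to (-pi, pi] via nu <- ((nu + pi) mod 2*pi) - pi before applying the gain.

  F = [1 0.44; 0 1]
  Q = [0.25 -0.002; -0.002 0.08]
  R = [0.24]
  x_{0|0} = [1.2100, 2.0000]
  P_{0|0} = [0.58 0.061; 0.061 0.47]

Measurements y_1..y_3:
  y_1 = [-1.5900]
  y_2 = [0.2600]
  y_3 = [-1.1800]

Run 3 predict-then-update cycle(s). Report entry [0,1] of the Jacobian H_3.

H_jac[0,1] = 0.1978

step 1: x^-=[2.0900, 2.0000]  P^-=[0.9747 0.2658; 0.2658 0.5500]  H_jac=[-0.2390 0.2498]  S=[0.2983]  K=[-0.5585; 0.2476]  nu=[-2.3534]  x^+=[3.4043, 1.4174]  P^+=[0.8817 0.3070; 0.3070 0.5317]
step 2: x^-=[4.0279, 1.4174]  P^-=[1.5048 0.5390; 0.5390 0.6117]  H_jac=[-0.0777 0.2209]  S=[0.2604]  K=[0.0080; 0.3580]  nu=[-0.0784]  x^+=[4.0273, 1.3893]  P^+=[1.5048 0.5382; 0.5382 0.5783]
step 3: x^-=[4.6386, 1.3893]  P^-=[2.3404 0.7907; 0.7907 0.6583]  H_jac=[-0.0593 0.1978]  S=[0.2554]  K=[0.0695; 0.3265]  nu=[-1.4710]  x^+=[4.5364, 0.9091]  P^+=[2.3392 0.7849; 0.7849 0.6311]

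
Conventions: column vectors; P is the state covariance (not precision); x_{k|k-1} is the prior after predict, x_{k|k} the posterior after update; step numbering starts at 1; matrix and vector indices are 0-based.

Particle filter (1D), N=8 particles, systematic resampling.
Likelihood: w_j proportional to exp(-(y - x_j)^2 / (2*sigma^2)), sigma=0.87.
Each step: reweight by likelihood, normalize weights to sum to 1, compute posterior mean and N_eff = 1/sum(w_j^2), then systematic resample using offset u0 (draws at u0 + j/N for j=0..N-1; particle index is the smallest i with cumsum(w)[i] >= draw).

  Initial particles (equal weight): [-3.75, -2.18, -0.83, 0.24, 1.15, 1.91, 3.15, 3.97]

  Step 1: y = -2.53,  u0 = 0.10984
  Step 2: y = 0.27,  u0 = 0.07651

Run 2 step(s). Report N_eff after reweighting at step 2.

N_eff = 1.4536

step 1: w=[0.2578, 0.6356, 0.1021, 0.0043, 0.0001, 0.0000, 0.0000, 0.0000]  mean=-2.4361  Neff=2.0794  idx=[0, 0, 1, 1, 1, 1, 1, 2]
step 2: w=[0.0000, 0.0000, 0.0348, 0.0348, 0.0348, 0.0348, 0.0348, 0.8258]  mean=-1.0653  Neff=1.4536  idx=[4, 7, 7, 7, 7, 7, 7, 7]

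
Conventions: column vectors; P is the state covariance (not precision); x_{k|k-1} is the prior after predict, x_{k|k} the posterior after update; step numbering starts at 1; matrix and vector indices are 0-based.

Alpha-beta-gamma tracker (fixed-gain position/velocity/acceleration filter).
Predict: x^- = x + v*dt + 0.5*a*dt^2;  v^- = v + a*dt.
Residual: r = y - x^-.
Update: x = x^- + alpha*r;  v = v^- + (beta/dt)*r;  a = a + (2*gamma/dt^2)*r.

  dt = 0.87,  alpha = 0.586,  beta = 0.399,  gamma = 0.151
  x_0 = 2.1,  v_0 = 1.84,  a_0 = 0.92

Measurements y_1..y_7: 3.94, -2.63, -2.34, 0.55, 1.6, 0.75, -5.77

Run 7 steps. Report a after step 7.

a_post = -0.1997

step 1: x_pred=4.0490  r=-0.1090  x^+=3.9851  v^+=2.5904  a^+=0.8765
step 2: x_pred=6.5705  r=-9.2005  x^+=1.1790  v^+=-0.8665  a^+=-2.7944
step 3: x_pred=-0.6324  r=-1.7076  x^+=-1.6331  v^+=-4.0808  a^+=-3.4758
step 4: x_pred=-6.4988  r=7.0488  x^+=-2.3682  v^+=-3.8720  a^+=-0.6633
step 5: x_pred=-5.9879  r=7.5879  x^+=-1.5414  v^+=-0.9691  a^+=2.3642
step 6: x_pred=-1.4898  r=2.2398  x^+=-0.1773  v^+=2.1150  a^+=3.2579
step 7: x_pred=2.8957  r=-8.6657  x^+=-2.1824  v^+=0.9751  a^+=-0.1997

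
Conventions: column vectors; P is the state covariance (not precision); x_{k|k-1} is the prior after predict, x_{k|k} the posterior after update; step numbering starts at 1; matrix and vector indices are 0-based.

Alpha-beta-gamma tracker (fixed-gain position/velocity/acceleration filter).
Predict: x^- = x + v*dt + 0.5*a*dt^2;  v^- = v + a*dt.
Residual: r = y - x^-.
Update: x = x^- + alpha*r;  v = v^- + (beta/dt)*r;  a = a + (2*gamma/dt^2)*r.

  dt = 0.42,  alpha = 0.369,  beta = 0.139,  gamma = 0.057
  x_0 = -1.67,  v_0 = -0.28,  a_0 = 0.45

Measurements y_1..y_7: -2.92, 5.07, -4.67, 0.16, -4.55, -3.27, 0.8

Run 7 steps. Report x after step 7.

step 1: x_pred=-1.7479  r=-1.1721  x^+=-2.1804  v^+=-0.4789  a^+=-0.3075
step 2: x_pred=-2.4087  r=7.4787  x^+=0.3510  v^+=1.8670  a^+=4.5257
step 3: x_pred=1.5343  r=-6.2043  x^+=-0.7551  v^+=1.7145  a^+=0.5161
step 4: x_pred=0.0105  r=0.1495  x^+=0.0657  v^+=1.9807  a^+=0.6127
step 5: x_pred=0.9516  r=-5.5016  x^+=-1.0785  v^+=0.4173  a^+=-2.9428
step 6: x_pred=-1.1628  r=-2.1072  x^+=-1.9403  v^+=-1.5160  a^+=-4.3046
step 7: x_pred=-2.9567  r=3.7567  x^+=-1.5705  v^+=-2.0807  a^+=-1.8768

x_post = -1.5705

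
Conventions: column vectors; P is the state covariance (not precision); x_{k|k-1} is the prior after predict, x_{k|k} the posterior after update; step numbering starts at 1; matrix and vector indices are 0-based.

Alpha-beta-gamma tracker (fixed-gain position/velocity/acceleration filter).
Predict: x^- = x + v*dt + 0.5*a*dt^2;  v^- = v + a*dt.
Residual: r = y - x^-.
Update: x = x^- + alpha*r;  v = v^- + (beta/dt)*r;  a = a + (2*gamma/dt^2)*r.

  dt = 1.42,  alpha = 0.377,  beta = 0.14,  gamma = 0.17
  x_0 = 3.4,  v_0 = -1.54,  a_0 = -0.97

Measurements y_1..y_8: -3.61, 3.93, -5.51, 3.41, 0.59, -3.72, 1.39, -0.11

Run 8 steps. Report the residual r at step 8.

resid = -27.3640

step 1: x_pred=0.2352  r=-3.8452  x^+=-1.2144  v^+=-3.2965  a^+=-1.6184
step 2: x_pred=-7.5271  r=11.4571  x^+=-3.2078  v^+=-4.4650  a^+=0.3135
step 3: x_pred=-9.2321  r=3.7221  x^+=-7.8288  v^+=-3.6529  a^+=0.9411
step 4: x_pred=-12.0672  r=15.4772  x^+=-6.2323  v^+=-0.7906  a^+=3.5508
step 5: x_pred=-3.7751  r=4.3651  x^+=-2.1294  v^+=4.6819  a^+=4.2868
step 6: x_pred=8.8408  r=-12.5608  x^+=4.1054  v^+=9.5308  a^+=2.1689
step 7: x_pred=19.8257  r=-18.4357  x^+=12.8755  v^+=10.7930  a^+=-0.9397
step 8: x_pred=27.2540  r=-27.3640  x^+=16.9378  v^+=6.7607  a^+=-5.5538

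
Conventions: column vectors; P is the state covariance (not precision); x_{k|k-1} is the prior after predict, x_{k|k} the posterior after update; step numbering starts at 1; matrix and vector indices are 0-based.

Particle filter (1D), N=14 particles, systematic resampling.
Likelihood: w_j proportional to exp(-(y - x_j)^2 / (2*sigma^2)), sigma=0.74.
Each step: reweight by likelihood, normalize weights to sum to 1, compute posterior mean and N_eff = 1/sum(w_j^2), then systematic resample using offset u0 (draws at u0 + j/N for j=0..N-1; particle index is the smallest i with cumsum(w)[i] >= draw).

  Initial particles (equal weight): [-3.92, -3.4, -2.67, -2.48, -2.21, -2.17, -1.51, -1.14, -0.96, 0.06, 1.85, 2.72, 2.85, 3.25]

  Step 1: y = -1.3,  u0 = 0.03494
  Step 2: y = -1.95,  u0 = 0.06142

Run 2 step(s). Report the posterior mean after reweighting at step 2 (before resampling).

step 1: w=[0.0004, 0.0040, 0.0403, 0.0627, 0.1050, 0.1120, 0.2147, 0.2184, 0.2012, 0.0413, 0.0000, 0.0000, 0.0000, 0.0000]  mean=-1.5171  Neff=6.0562  idx=[2, 3, 4, 5, 5, 6, 6, 6, 7, 7, 7, 8, 8, 9]
step 2: w=[0.0673, 0.0836, 0.1016, 0.1034, 0.1034, 0.0905, 0.0905, 0.0905, 0.0594, 0.0594, 0.0594, 0.0442, 0.0442, 0.0027]  mean=-1.7581  Neff=12.1521  idx=[0, 1, 2, 3, 3, 4, 5, 6, 6, 7, 8, 9, 11, 12]

post_mean = -1.7581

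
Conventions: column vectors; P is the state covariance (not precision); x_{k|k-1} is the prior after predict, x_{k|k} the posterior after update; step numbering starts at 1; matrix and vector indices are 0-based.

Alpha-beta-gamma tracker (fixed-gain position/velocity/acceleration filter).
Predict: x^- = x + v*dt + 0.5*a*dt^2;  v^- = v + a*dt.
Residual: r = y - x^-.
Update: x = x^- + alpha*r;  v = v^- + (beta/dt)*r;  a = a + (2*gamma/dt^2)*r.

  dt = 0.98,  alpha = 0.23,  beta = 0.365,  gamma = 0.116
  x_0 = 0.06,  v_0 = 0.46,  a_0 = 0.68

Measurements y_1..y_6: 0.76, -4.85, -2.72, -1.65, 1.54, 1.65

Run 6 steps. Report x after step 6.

step 1: x_pred=0.8373  r=-0.0773  x^+=0.8195  v^+=1.0976  a^+=0.6613
step 2: x_pred=2.2128  r=-7.0628  x^+=0.5883  v^+=-0.8848  a^+=-1.0448
step 3: x_pred=-0.7805  r=-1.9395  x^+=-1.2266  v^+=-2.6311  a^+=-1.5133
step 4: x_pred=-4.5318  r=2.8818  x^+=-3.8690  v^+=-3.0408  a^+=-0.8172
step 5: x_pred=-7.2414  r=8.7814  x^+=-5.2217  v^+=-0.5710  a^+=1.3041
step 6: x_pred=-5.1551  r=6.8051  x^+=-3.5899  v^+=3.2415  a^+=2.9480

x_post = -3.5899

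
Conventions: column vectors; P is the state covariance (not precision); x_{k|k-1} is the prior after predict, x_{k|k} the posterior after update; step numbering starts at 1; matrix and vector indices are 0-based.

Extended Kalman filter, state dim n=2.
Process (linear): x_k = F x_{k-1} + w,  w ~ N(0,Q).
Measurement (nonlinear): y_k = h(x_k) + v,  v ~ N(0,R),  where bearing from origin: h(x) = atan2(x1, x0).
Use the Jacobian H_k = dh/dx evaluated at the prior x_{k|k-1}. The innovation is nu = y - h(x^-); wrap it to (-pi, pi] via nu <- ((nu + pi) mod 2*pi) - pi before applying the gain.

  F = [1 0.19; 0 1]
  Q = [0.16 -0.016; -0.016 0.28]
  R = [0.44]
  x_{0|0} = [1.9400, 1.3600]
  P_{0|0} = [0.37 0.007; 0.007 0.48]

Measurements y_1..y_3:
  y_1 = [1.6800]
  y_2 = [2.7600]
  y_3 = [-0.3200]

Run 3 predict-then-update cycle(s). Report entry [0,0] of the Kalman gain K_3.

K[0,0] = -0.2681

step 1: x^-=[2.1984, 1.3600]  P^-=[0.5500 0.0822; 0.0822 0.7600]  H_jac=[-0.2035 0.3290]  S=[0.5340]  K=[-0.1590; 0.4369]  nu=[1.1260]  x^+=[2.0194, 1.8519]  P^+=[0.5365 0.1193; 0.1193 0.6581]
step 2: x^-=[2.3713, 1.8519]  P^-=[0.7656 0.2283; 0.2283 0.9381]  H_jac=[-0.2046 0.2619]  S=[0.5119]  K=[-0.1891; 0.3888]  nu=[2.0970]  x^+=[1.9747, 2.6671]  P^+=[0.7473 0.2660; 0.2660 0.8607]
step 3: x^-=[2.4815, 2.6671]  P^-=[1.0394 0.4135; 0.4135 1.1407]  H_jac=[-0.2010 0.1870]  S=[0.4908]  K=[-0.2681; 0.2653]  nu=[-1.1414]  x^+=[2.7875, 2.3643]  P^+=[1.0041 0.4484; 0.4484 1.1062]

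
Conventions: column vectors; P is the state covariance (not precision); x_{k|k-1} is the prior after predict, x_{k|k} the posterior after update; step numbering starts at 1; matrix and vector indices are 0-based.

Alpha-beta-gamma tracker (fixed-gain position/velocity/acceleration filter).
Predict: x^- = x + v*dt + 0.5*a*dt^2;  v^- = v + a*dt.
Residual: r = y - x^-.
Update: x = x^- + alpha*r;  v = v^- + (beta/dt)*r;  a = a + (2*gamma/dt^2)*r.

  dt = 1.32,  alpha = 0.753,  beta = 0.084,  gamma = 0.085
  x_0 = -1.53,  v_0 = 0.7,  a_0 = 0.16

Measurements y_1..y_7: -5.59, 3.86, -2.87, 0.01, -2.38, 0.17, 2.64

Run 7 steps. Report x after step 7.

step 1: x_pred=-0.4666  r=-5.1234  x^+=-4.3245  v^+=0.5852  a^+=-0.3399
step 2: x_pred=-3.8482  r=7.7082  x^+=1.9561  v^+=0.6271  a^+=0.4122
step 3: x_pred=3.1429  r=-6.0129  x^+=-1.3848  v^+=0.7885  a^+=-0.1745
step 4: x_pred=-0.4960  r=0.5060  x^+=-0.1150  v^+=0.5904  a^+=-0.1251
step 5: x_pred=0.5554  r=-2.9354  x^+=-1.6550  v^+=0.2385  a^+=-0.4115
step 6: x_pred=-1.6987  r=1.8687  x^+=-0.2916  v^+=-0.1858  a^+=-0.2292
step 7: x_pred=-0.7364  r=3.3764  x^+=1.8060  v^+=-0.2734  a^+=0.1003

x_post = 1.8060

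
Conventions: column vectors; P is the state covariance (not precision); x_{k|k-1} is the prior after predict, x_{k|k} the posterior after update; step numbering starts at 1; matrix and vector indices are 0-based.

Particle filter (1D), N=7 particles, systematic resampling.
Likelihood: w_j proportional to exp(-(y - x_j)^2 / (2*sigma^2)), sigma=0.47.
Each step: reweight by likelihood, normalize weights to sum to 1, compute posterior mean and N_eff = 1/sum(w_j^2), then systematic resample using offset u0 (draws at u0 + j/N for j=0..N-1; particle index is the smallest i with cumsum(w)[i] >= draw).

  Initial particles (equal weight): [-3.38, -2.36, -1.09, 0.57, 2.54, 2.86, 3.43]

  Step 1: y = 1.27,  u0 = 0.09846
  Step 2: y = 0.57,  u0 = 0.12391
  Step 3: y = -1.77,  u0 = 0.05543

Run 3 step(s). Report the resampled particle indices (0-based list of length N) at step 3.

step 1: w=[0.0000, 0.0000, 0.0000, 0.9185, 0.0723, 0.0091, 0.0001]  mean=0.7335  Neff=1.1779  idx=[3, 3, 3, 3, 3, 3, 4]
step 2: w=[0.1667, 0.1667, 0.1667, 0.1667, 0.1667, 0.1667, 0.0000]  mean=0.5701  Neff=6.0003  idx=[0, 1, 2, 3, 4, 5, 5]
step 3: w=[0.1429, 0.1429, 0.1429, 0.1429, 0.1429, 0.1429, 0.1429]  mean=0.5700  Neff=7.0000  idx=[0, 1, 2, 3, 4, 5, 6]

resampled_idx = [0, 1, 2, 3, 4, 5, 6]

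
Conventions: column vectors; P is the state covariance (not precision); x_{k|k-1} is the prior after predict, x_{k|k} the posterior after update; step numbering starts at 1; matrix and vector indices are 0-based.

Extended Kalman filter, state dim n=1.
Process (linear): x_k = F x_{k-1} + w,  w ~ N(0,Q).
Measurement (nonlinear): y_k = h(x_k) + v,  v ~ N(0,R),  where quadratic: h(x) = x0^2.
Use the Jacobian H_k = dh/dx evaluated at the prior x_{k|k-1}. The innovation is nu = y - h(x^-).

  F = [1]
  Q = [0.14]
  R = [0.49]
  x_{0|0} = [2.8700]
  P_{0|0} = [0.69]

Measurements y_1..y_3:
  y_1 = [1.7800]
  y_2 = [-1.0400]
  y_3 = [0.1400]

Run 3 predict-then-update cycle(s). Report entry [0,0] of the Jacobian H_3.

H_jac[0,0] = 1.6530

step 1: x^-=[2.8700]  P^-=[0.8300]  H_jac=[5.7400]  S=[27.8365]  K=[0.1711]  nu=[-6.4569]  x^+=[1.7649]  P^+=[0.0146]
step 2: x^-=[1.7649]  P^-=[0.1546]  H_jac=[3.5298]  S=[2.4164]  K=[0.2259]  nu=[-4.1549]  x^+=[0.8265]  P^+=[0.0314]
step 3: x^-=[0.8265]  P^-=[0.1714]  H_jac=[1.6530]  S=[0.9582]  K=[0.2956]  nu=[-0.5431]  x^+=[0.6660]  P^+=[0.0876]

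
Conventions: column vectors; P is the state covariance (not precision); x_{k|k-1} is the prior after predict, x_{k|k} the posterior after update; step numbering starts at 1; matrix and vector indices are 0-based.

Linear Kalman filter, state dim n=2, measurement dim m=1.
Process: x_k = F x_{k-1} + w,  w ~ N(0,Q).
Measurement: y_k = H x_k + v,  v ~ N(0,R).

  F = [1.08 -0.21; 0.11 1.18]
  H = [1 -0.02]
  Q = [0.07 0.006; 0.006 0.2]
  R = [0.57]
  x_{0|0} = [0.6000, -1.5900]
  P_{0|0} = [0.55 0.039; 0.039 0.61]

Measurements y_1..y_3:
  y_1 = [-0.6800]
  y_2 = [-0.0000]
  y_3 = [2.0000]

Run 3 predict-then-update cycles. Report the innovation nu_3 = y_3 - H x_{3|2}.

step 1: x^-=[0.9819, -1.8102]  P^-=[0.7207 -0.0310; -0.0310 1.0661]  S=[1.2924]  K=[0.5581; -0.0405]  nu=[-1.6981]  x^+=[0.0341, -1.7414]  P^+=[0.3181 -0.0018; -0.0018 1.0640]
step 2: x^-=[0.4025, -2.0511]  P^-=[0.4888 -0.2221; -0.2221 1.6849]  S=[1.0683]  K=[0.4617; -0.2395]  nu=[-0.4436]  x^+=[0.1978, -1.9449]  P^+=[0.2611 -0.1040; -0.1040 1.6237]
step 3: x^-=[0.6220, -2.2733]  P^-=[0.4933 -0.4955; -0.4955 2.4369]  S=[1.0841]  K=[0.4642; -0.5020]  nu=[1.3325]  x^+=[1.2405, -2.9422]  P^+=[0.2597 -0.2429; -0.2429 2.1637]

innov = [1.3325]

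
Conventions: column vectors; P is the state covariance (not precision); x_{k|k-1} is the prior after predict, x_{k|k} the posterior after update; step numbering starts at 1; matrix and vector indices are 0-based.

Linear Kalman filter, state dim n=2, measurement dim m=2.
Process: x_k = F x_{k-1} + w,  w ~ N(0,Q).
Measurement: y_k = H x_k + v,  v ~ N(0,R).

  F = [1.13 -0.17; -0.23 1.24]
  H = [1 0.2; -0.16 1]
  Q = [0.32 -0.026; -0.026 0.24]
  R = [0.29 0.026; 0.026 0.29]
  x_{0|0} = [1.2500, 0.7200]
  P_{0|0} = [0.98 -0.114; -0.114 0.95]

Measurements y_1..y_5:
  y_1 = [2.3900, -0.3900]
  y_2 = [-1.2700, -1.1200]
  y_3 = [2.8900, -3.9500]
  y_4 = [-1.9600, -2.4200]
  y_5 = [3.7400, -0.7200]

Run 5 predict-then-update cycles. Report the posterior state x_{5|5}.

x_post = [2.4954, -1.5371]

step 1: x^-=[1.2901, 0.6053]  P^-=[1.6426 -0.6452; -0.6452 1.8176]  S=[1.7473 -0.4978; -0.4978 2.3561]  K=[0.8049 -0.2153; 0.0756 0.8312]  nu=[0.9788, -0.7889]  x^+=[2.2478, 0.0236]  P^+=[0.2288 -0.0049; -0.0049 0.2422]
step 2: x^-=[2.5360, -0.4878]  P^-=[0.6211 -0.1436; -0.1436 0.6274]  S=[0.8787 -0.0869; -0.0869 0.9792]  K=[0.6553 -0.1900; 0.0455 0.6682]  nu=[-3.7085, -0.2265]  x^+=[0.1489, -0.8077]  P^+=[0.1867 -0.0082; -0.0082 0.1936]
step 3: x^-=[0.3055, -1.0357]  P^-=[0.5672 -0.1271; -0.1271 0.5523]  S=[0.8284 -0.0773; -0.0773 0.8975]  K=[0.6364 -0.1879; 0.0398 0.6415]  nu=[2.7916, -2.8654]  x^+=[2.6206, -2.7627]  P^+=[0.1815 -0.0089; -0.0089 0.1856]
step 4: x^-=[3.4309, -4.0285]  P^-=[0.5605 -0.1251; -0.1251 0.5401]  S=[0.8220 -0.0768; -0.0768 0.8845]  K=[0.6338 -0.1878; 0.0387 0.6366]  nu=[-4.5852, 2.1575]  x^+=[0.1194, -2.8322]  P^+=[0.1807 -0.0091; -0.0091 0.1842]
step 5: x^-=[0.6164, -3.5394]  P^-=[0.5596 -0.1249; -0.1249 0.5379]  S=[0.8212 -0.0768; -0.0768 0.8822]  K=[0.6335 -0.1879; 0.0384 0.6357]  nu=[3.8315, 2.9181]  x^+=[2.4954, -1.5371]  P^+=[0.1806 -0.0091; -0.0091 0.1839]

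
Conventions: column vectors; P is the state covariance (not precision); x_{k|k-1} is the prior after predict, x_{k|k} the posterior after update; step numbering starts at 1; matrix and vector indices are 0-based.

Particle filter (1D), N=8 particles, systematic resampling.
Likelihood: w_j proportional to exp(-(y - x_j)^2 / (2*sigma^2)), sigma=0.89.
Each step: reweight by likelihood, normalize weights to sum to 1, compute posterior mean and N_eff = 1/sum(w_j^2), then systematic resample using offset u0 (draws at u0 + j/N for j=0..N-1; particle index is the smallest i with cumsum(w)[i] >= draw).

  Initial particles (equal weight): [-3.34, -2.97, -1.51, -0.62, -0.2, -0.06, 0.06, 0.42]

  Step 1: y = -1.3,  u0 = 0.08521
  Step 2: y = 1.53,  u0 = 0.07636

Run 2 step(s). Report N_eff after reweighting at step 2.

N_eff = 3.0805

step 1: w=[0.0221, 0.0525, 0.2970, 0.2281, 0.1423, 0.1157, 0.0950, 0.0472]  mean=-0.8296  Neff=5.3075  idx=[2, 2, 2, 3, 3, 4, 5, 7]
step 2: w=[0.0031, 0.0031, 0.0031, 0.0581, 0.0581, 0.1625, 0.2179, 0.4939]  mean=0.0756  Neff=3.0805  idx=[4, 5, 6, 6, 7, 7, 7, 7]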